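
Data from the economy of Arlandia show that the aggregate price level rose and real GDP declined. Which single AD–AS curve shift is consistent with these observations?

P rose and Y fell. An AD shift moves P and Y in the same direction; an SRAS shift moves them in opposite directions.
Here P and Y moved in opposite directions, so the SRAS curve shifted.
Since Y fell, SRAS shifted left.

SRAS shifted left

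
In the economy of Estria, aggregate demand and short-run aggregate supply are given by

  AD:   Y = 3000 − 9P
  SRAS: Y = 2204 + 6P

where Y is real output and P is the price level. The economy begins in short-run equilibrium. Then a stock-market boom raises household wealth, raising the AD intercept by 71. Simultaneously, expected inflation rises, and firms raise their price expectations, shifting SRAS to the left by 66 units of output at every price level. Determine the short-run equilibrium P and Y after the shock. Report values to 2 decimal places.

After both shocks: AD is Y = 3071 − 9P and SRAS is Y = 2138 + 6P.
Setting them equal: 933 = 15P, so P = 62.20.
Substituting into AD, Y = 2511.20.

P = 62.20, Y = 2511.20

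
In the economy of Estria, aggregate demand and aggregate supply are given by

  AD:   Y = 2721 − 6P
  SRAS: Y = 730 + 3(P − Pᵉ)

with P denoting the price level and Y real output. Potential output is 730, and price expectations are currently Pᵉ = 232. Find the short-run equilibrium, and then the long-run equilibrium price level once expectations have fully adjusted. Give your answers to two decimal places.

Short run: with Pᵉ = 232, SRAS is Y = 34 + 3P. Setting AD = SRAS gives 2687 = 9P, so P = 298.56 and Y = 2721 − 6P = 929.67.
Output 929.67 is above potential 730, so over time expected prices rise and SRAS shifts left until Y returns to 730.
Long run: Y = 730 on the AD curve gives 730 = 2721 − 6P, so P = 331.83.

Short run: P = 298.56, Y = 929.67. Long run: P = 331.83.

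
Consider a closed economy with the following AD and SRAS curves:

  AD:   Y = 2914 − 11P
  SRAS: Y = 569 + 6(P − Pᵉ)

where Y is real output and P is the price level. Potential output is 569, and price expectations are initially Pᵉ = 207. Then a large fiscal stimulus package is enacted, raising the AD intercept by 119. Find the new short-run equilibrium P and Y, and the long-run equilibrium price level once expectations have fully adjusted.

Short run: P = 218, Y = 635. Long run: P = 224.

AD shifts right: new AD is Y = 3033 − 11P. With Pᵉ = 207, SRAS is Y = 6P − 673.
Short run: 3033 − 11P = 6P − 673 gives 3706 = 17P, so P = 218 and Y = 3033 − 11·218 = 635.
Y = 635 is above potential 569; expectations adjust and SRAS shifts left until Y = 569.
Long run: on the new AD curve, 569 = 3033 − 11P gives P = 224.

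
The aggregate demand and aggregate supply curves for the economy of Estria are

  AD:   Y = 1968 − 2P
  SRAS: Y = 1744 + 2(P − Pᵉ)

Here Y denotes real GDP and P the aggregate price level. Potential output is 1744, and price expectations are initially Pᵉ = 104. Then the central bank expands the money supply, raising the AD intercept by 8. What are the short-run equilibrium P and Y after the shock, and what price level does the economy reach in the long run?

Short run: P = 110, Y = 1756. Long run: P = 116.

AD shifts right: new AD is Y = 1976 − 2P. With Pᵉ = 104, SRAS is Y = 1536 + 2P.
Short run: 1976 − 2P = 1536 + 2P gives 440 = 4P, so P = 110 and Y = 1976 − 2·110 = 1756.
Y = 1756 is above potential 1744; expectations adjust and SRAS shifts left until Y = 1744.
Long run: on the new AD curve, 1744 = 1976 − 2P gives P = 116.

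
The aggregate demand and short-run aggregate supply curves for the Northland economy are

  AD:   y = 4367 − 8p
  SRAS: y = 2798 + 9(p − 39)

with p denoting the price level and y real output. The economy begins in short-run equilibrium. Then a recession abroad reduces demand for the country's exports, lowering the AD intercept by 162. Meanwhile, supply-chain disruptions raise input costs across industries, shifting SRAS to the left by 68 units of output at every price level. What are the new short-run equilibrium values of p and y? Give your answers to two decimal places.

After both shocks: AD is y = 4205 − 8p and SRAS is y = 2379 + 9p.
Setting them equal: 1826 = 17p, so p = 107.41.
Substituting into AD, y = 3345.71.

p = 107.41, y = 3345.71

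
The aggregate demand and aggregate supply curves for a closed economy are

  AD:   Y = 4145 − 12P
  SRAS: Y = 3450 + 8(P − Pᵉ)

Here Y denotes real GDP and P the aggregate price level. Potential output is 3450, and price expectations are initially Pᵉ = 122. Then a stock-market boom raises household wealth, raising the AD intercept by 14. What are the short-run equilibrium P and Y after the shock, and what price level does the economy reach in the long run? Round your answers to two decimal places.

Short run: P = 84.25, Y = 3148.00. Long run: P = 59.08.

AD shifts right: new AD is Y = 4159 − 12P. With Pᵉ = 122, SRAS is Y = 2474 + 8P.
Short run: 4159 − 12P = 2474 + 8P gives 1685 = 20P, so P = 84.25 and Y = 4159 − 12P = 3148.00.
Y = 3148.00 is below potential 3450; expectations adjust and SRAS shifts right until Y = 3450.
Long run: on the new AD curve, 3450 = 4159 − 12P gives P = 59.08.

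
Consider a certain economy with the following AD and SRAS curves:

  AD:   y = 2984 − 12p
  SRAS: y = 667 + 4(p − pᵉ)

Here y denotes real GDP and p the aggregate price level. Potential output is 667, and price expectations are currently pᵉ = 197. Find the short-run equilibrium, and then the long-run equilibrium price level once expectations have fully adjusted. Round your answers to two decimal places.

Short run: p = 194.06, y = 655.25. Long run: p = 193.08.

Short run: with pᵉ = 197, SRAS is y = 4p − 121. Setting AD = SRAS gives 3105 = 16p, so p = 194.06 and y = 2984 − 12p = 655.25.
Output 655.25 is below potential 667, so over time expected prices fall and SRAS shifts right until y returns to 667.
Long run: y = 667 on the AD curve gives 667 = 2984 − 12p, so p = 193.08.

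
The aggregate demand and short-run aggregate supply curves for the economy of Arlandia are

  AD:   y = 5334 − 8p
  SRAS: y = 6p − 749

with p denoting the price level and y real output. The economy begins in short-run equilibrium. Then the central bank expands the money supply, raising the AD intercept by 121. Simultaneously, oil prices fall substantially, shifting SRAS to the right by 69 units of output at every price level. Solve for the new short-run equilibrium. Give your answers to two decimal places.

p = 438.21, y = 1949.29

After both shocks: AD is y = 5455 − 8p and SRAS is y = 6p − 680.
Setting them equal: 6135 = 14p, so p = 438.21.
Substituting into AD, y = 1949.29.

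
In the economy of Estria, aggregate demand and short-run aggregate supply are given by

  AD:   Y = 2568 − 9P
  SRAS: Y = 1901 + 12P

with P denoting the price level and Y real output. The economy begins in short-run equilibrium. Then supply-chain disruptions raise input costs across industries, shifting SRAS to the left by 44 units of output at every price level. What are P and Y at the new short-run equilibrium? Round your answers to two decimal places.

This is a negative supply shock: SRAS shifts left.
New SRAS: Y = 1857 + 12P.
Set AD = SRAS: 2568 − 9P = 1857 + 12P, so 711 = 21P and P = 33.86.
Substituting into AD, Y = 2263.29.

P = 33.86, Y = 2263.29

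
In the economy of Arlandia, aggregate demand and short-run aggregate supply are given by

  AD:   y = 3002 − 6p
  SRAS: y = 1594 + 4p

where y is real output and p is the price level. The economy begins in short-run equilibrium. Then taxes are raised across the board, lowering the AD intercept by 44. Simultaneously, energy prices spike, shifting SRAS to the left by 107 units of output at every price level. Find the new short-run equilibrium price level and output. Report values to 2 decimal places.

After both shocks: AD is y = 2958 − 6p and SRAS is y = 1487 + 4p.
Setting them equal: 1471 = 10p, so p = 147.10.
Substituting into AD, y = 2075.40.

p = 147.10, y = 2075.40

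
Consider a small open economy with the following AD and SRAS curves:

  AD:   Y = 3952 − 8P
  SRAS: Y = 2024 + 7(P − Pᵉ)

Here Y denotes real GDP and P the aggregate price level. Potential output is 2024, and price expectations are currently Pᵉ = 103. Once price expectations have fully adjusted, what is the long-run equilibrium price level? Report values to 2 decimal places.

Short run: with Pᵉ = 103, SRAS is Y = 1303 + 7P. Setting AD = SRAS gives 2649 = 15P, so P = 176.60 and Y = 3952 − 8P = 2539.20.
Output 2539.20 is above potential 2024, so over time expected prices rise and SRAS shifts left until Y returns to 2024.
Long run: Y = 2024 on the AD curve gives 2024 = 3952 − 8P, so P = 241.00.

Long-run P = 241.00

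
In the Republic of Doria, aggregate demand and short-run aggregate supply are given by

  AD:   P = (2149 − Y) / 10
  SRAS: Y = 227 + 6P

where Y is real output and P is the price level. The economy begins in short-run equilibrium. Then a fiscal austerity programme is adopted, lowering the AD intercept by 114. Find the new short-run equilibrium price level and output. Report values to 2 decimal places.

This is a negative demand shock: AD shifts left.
New AD: Y = 2035 − 10P.
Set AD = SRAS: 2035 − 10P = 227 + 6P, so 1808 = 16P and P = 113.00.
Substituting into AD, Y = 905.00.

P = 113.00, Y = 905.00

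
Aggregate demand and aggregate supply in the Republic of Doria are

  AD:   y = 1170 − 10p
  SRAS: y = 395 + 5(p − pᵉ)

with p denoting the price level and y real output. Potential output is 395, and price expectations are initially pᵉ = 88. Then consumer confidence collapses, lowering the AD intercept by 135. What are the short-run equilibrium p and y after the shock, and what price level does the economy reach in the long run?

Short run: p = 72, y = 315. Long run: p = 64.

AD shifts left: new AD is y = 1035 − 10p. With pᵉ = 88, SRAS is y = 5p − 45.
Short run: 1035 − 10p = 5p − 45 gives 1080 = 15p, so p = 72 and y = 1035 − 10·72 = 315.
y = 315 is below potential 395; expectations adjust and SRAS shifts right until y = 395.
Long run: on the new AD curve, 395 = 1035 − 10p gives p = 64.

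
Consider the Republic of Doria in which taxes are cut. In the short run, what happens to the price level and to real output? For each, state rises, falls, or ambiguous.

Price level: rises; output: rises

This is a positive demand shock: AD shifts right.
Moving along the upward-sloping SRAS curve, P rises and Y rises.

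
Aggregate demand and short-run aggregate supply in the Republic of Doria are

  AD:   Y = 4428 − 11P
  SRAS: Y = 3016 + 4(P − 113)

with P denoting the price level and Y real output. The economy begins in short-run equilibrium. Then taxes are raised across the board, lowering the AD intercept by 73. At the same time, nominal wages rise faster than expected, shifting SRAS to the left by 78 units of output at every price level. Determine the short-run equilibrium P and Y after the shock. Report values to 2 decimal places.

P = 124.60, Y = 2984.40

After both shocks: AD is Y = 4355 − 11P and SRAS is Y = 2486 + 4P.
Setting them equal: 1869 = 15P, so P = 124.60.
Substituting into AD, Y = 2984.40.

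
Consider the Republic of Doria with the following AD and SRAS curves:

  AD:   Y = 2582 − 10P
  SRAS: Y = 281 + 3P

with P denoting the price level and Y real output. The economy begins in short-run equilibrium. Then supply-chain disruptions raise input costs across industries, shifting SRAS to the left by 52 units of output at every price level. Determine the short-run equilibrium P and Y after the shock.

P = 181, Y = 772

This is a negative supply shock: SRAS shifts left.
New SRAS: Y = 229 + 3P.
Set AD = SRAS: 2582 − 10P = 229 + 3P, so 2353 = 13P and P = 181.
Y = 2582 − 10·181 = 772.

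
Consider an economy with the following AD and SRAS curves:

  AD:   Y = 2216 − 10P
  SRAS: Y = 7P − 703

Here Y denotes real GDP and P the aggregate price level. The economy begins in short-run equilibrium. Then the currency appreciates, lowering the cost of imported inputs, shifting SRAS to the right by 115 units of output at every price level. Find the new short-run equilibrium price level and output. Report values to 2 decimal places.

P = 164.94, Y = 566.59

This is a positive supply shock: SRAS shifts right.
New SRAS: Y = 7P − 588.
Set AD = SRAS: 2216 − 10P = 7P − 588, so 2804 = 17P and P = 164.94.
Substituting into AD, Y = 566.59.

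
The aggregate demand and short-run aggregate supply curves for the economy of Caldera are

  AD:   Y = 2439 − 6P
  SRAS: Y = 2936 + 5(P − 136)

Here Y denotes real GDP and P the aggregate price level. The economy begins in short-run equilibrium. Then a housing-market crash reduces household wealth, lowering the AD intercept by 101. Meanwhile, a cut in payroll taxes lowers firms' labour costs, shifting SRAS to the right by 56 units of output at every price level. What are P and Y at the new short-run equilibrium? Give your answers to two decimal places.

P = 2.36, Y = 2323.82

After both shocks: AD is Y = 2338 − 6P and SRAS is Y = 2312 + 5P.
Setting them equal: 26 = 11P, so P = 2.36.
Substituting into AD, Y = 2323.82.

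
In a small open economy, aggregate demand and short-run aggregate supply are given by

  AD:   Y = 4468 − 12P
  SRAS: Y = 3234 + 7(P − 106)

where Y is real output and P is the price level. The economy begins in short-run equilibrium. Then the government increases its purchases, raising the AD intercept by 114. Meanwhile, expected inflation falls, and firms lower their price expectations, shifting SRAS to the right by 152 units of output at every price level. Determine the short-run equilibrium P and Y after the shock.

After both shocks: AD is Y = 4582 − 12P and SRAS is Y = 2644 + 7P.
Setting them equal: 1938 = 19P, so P = 102.
Y = 4582 − 12·102 = 3358.

P = 102, Y = 3358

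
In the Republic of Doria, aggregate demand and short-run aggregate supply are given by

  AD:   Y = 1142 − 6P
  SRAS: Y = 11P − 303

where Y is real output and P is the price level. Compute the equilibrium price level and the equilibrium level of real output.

P = 85, Y = 632

Set AD = SRAS: 1142 − 6P = 11P − 303, so 1445 = 17P and P = 85.
Then Y = 1142 − 6·85 = 632.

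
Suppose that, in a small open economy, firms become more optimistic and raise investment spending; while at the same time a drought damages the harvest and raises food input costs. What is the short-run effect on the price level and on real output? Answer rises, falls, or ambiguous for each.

Price level: rises; output: ambiguous

The first event is a positive demand shock: AD shifts right, which by itself pushes P up and Y up.
The second is an adverse supply shock: SRAS shifts left, which by itself pushes P up and Y down.
Both shocks push P up, so P rises. The two shocks push Y in opposite directions, so the effect on Y is ambiguous.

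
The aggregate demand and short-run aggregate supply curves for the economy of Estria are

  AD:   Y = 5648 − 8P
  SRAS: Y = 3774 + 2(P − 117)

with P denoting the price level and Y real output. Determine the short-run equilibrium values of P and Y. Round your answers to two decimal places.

P = 210.80, Y = 3961.60

Write SRAS as Y = 3774 + 2P − 234 = 3540 + 2P.
Set AD = SRAS: 5648 − 8P = 3540 + 2P, so 2108 = 10P and P = 210.80.
Substituting into AD, Y = 5648 − 8P = 3961.60.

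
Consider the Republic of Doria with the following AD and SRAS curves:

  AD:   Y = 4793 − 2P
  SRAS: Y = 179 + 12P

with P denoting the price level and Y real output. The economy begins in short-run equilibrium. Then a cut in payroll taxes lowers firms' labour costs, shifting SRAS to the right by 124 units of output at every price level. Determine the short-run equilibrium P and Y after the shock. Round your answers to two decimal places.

This is a positive supply shock: SRAS shifts right.
New SRAS: Y = 303 + 12P.
Set AD = SRAS: 4793 − 2P = 303 + 12P, so 4490 = 14P and P = 320.71.
Substituting into AD, Y = 4151.57.

P = 320.71, Y = 4151.57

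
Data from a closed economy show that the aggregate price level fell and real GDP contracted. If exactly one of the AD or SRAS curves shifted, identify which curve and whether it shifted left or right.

P fell and Y fell. An AD shift moves P and Y in the same direction; an SRAS shift moves them in opposite directions.
Here P and Y moved in the same direction, so the AD curve shifted.
Since Y fell, AD shifted left.

AD shifted left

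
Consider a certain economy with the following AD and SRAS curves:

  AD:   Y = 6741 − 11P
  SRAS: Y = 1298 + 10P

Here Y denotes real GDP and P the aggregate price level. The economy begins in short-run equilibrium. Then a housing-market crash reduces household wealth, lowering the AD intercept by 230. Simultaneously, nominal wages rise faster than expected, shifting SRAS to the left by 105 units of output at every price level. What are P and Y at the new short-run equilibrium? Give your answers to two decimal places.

After both shocks: AD is Y = 6511 − 11P and SRAS is Y = 1193 + 10P.
Setting them equal: 5318 = 21P, so P = 253.24.
Substituting into AD, Y = 3725.38.

P = 253.24, Y = 3725.38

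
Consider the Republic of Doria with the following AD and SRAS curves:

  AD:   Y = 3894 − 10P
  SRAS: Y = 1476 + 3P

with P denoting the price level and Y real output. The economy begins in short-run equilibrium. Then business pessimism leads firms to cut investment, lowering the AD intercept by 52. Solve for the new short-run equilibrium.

P = 182, Y = 2022

This is a negative demand shock: AD shifts left.
New AD: Y = 3842 − 10P.
Set AD = SRAS: 3842 − 10P = 1476 + 3P, so 2366 = 13P and P = 182.
Y = 3842 − 10·182 = 2022.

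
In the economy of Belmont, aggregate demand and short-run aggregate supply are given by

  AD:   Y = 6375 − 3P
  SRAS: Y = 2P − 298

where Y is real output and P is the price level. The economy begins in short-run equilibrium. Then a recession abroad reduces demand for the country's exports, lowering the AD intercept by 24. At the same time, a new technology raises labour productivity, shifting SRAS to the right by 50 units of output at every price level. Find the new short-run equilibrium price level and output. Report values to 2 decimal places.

P = 1319.80, Y = 2391.60

After both shocks: AD is Y = 6351 − 3P and SRAS is Y = 2P − 248.
Setting them equal: 6599 = 5P, so P = 1319.80.
Substituting into AD, Y = 2391.60.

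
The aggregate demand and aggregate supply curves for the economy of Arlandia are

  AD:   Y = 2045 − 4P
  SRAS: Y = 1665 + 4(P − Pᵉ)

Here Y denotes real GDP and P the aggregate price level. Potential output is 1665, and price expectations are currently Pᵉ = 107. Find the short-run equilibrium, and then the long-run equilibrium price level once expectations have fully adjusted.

Short run: with Pᵉ = 107, SRAS is Y = 1237 + 4P. Setting AD = SRAS gives 808 = 8P, so P = 101 and Y = 2045 − 4·101 = 1641.
Output 1641 is below potential 1665, so over time expected prices fall and SRAS shifts right until Y returns to 1665.
Long run: Y = 1665 on the AD curve gives 1665 = 2045 − 4P, so P = 95.

Short run: P = 101, Y = 1641. Long run: P = 95.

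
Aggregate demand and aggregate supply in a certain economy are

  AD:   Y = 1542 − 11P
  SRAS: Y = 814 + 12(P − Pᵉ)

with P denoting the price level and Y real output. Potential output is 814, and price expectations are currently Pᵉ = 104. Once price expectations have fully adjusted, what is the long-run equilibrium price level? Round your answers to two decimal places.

Short run: with Pᵉ = 104, SRAS is Y = 12P − 434. Setting AD = SRAS gives 1976 = 23P, so P = 85.91 and Y = 1542 − 11P = 596.96.
Output 596.96 is below potential 814, so over time expected prices fall and SRAS shifts right until Y returns to 814.
Long run: Y = 814 on the AD curve gives 814 = 1542 − 11P, so P = 66.18.

Long-run P = 66.18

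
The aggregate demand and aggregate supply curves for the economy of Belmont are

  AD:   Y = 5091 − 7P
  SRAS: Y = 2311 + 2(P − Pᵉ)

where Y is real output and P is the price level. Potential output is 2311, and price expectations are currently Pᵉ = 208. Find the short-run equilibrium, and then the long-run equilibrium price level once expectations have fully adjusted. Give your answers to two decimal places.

Short run: P = 355.11, Y = 2605.22. Long run: P = 397.14.

Short run: with Pᵉ = 208, SRAS is Y = 1895 + 2P. Setting AD = SRAS gives 3196 = 9P, so P = 355.11 and Y = 5091 − 7P = 2605.22.
Output 2605.22 is above potential 2311, so over time expected prices rise and SRAS shifts left until Y returns to 2311.
Long run: Y = 2311 on the AD curve gives 2311 = 5091 − 7P, so P = 397.14.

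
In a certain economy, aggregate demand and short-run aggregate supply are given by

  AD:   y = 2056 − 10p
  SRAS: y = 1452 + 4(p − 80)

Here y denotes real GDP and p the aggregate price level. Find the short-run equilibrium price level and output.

p = 66, y = 1396

Write SRAS as y = 1452 + 4p − 320 = 1132 + 4p.
Set AD = SRAS: 2056 − 10p = 1132 + 4p, so 924 = 14p and p = 66.
Then y = 2056 − 10·66 = 1396.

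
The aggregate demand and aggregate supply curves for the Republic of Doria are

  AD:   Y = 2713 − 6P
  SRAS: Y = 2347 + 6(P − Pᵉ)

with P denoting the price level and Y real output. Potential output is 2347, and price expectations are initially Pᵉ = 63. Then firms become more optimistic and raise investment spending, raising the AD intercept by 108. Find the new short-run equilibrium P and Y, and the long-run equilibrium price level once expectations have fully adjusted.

Short run: P = 71, Y = 2395. Long run: P = 79.

AD shifts right: new AD is Y = 2821 − 6P. With Pᵉ = 63, SRAS is Y = 1969 + 6P.
Short run: 2821 − 6P = 1969 + 6P gives 852 = 12P, so P = 71 and Y = 2821 − 6·71 = 2395.
Y = 2395 is above potential 2347; expectations adjust and SRAS shifts left until Y = 2347.
Long run: on the new AD curve, 2347 = 2821 − 6P gives P = 79.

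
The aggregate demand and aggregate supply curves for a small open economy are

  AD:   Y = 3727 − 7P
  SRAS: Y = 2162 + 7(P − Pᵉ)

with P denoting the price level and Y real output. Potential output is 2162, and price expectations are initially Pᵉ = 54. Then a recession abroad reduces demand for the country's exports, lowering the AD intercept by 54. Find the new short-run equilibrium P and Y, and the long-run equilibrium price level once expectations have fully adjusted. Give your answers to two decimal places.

Short run: P = 134.93, Y = 2728.50. Long run: P = 215.86.

AD shifts left: new AD is Y = 3673 − 7P. With Pᵉ = 54, SRAS is Y = 1784 + 7P.
Short run: 3673 − 7P = 1784 + 7P gives 1889 = 14P, so P = 134.93 and Y = 3673 − 7P = 2728.50.
Y = 2728.50 is above potential 2162; expectations adjust and SRAS shifts left until Y = 2162.
Long run: on the new AD curve, 2162 = 3673 − 7P gives P = 215.86.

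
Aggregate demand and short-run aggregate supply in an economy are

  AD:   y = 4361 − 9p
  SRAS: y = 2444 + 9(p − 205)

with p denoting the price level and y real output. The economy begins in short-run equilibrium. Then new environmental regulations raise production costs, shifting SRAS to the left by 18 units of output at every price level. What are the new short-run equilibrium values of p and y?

p = 210, y = 2471

This is a negative supply shock: SRAS shifts left.
New SRAS: y = 581 + 9p.
Set AD = SRAS: 4361 − 9p = 581 + 9p, so 3780 = 18p and p = 210.
y = 4361 − 9·210 = 2471.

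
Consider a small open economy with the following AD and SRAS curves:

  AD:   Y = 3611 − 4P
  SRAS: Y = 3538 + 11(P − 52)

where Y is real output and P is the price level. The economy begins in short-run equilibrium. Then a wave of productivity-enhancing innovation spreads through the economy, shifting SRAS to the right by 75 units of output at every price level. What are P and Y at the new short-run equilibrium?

This is a positive supply shock: SRAS shifts right.
New SRAS: Y = 3041 + 11P.
Set AD = SRAS: 3611 − 4P = 3041 + 11P, so 570 = 15P and P = 38.
Y = 3611 − 4·38 = 3459.

P = 38, Y = 3459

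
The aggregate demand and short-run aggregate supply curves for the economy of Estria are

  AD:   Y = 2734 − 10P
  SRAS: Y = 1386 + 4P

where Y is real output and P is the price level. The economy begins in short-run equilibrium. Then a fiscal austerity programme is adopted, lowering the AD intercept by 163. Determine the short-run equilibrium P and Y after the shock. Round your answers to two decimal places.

This is a negative demand shock: AD shifts left.
New AD: Y = 2571 − 10P.
Set AD = SRAS: 2571 − 10P = 1386 + 4P, so 1185 = 14P and P = 84.64.
Substituting into AD, Y = 1724.57.

P = 84.64, Y = 1724.57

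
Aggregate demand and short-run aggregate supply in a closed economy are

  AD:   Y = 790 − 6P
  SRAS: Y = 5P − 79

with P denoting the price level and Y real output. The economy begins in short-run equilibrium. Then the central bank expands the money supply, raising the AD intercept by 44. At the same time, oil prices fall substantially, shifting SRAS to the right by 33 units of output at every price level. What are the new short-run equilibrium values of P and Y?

After both shocks: AD is Y = 834 − 6P and SRAS is Y = 5P − 46.
Setting them equal: 880 = 11P, so P = 80.
Y = 834 − 6·80 = 354.

P = 80, Y = 354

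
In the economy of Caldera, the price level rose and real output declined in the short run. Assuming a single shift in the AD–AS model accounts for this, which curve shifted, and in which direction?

P rose and Y fell. An AD shift moves P and Y in the same direction; an SRAS shift moves them in opposite directions.
Here P and Y moved in opposite directions, so the SRAS curve shifted.
Since Y fell, SRAS shifted left.

SRAS shifted left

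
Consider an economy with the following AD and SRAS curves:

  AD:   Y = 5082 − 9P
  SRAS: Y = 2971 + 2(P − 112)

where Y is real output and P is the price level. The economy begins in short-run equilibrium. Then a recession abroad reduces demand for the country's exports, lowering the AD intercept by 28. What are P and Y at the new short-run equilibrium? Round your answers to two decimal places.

This is a negative demand shock: AD shifts left.
New AD: Y = 5054 − 9P.
SRAS can be written Y = 2747 + 2P.
Set AD = SRAS: 5054 − 9P = 2747 + 2P, so 2307 = 11P and P = 209.73.
Substituting into AD, Y = 3166.45.

P = 209.73, Y = 3166.45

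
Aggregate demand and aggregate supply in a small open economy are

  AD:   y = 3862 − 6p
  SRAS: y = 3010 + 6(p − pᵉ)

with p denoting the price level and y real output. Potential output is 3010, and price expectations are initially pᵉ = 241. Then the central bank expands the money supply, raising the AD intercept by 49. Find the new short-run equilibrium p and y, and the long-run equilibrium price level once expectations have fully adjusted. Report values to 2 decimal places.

AD shifts right: new AD is y = 3911 − 6p. With pᵉ = 241, SRAS is y = 1564 + 6p.
Short run: 3911 − 6p = 1564 + 6p gives 2347 = 12p, so p = 195.58 and y = 3911 − 6p = 2737.50.
y = 2737.50 is below potential 3010; expectations adjust and SRAS shifts right until y = 3010.
Long run: on the new AD curve, 3010 = 3911 − 6p gives p = 150.17.

Short run: p = 195.58, y = 2737.50. Long run: p = 150.17.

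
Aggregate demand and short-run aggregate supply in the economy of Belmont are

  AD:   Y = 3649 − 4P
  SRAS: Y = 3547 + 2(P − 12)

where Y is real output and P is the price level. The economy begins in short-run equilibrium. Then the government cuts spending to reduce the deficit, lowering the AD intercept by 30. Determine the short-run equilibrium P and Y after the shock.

This is a negative demand shock: AD shifts left.
New AD: Y = 3619 − 4P.
SRAS can be written Y = 3523 + 2P.
Set AD = SRAS: 3619 − 4P = 3523 + 2P, so 96 = 6P and P = 16.
Y = 3619 − 4·16 = 3555.

P = 16, Y = 3555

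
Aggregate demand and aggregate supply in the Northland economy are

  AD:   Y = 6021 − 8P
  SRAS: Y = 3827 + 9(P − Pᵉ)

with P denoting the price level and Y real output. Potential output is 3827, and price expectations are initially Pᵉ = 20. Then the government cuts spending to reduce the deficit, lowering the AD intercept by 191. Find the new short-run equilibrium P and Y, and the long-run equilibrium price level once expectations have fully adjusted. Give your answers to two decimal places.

Short run: P = 128.41, Y = 4802.71. Long run: P = 250.38.

AD shifts left: new AD is Y = 5830 − 8P. With Pᵉ = 20, SRAS is Y = 3647 + 9P.
Short run: 5830 − 8P = 3647 + 9P gives 2183 = 17P, so P = 128.41 and Y = 5830 − 8P = 4802.71.
Y = 4802.71 is above potential 3827; expectations adjust and SRAS shifts left until Y = 3827.
Long run: on the new AD curve, 3827 = 5830 − 8P gives P = 250.38.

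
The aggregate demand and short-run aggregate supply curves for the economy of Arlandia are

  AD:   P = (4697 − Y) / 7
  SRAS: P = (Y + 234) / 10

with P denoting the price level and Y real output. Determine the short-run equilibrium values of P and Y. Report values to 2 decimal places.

Rearrange AD to Y = 4697 − 7P.
Rearrange SRAS to Y = 10P − 234.
Set AD = SRAS: 4697 − 7P = 10P − 234, so 4931 = 17P and P = 290.06.
Substituting into AD, Y = 4697 − 7P = 2666.59.

P = 290.06, Y = 2666.59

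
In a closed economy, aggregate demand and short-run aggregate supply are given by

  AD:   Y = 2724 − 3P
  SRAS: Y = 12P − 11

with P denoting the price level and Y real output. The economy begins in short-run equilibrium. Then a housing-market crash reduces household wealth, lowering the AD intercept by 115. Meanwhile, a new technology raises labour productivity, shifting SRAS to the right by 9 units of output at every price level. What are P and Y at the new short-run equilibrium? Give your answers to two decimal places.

After both shocks: AD is Y = 2609 − 3P and SRAS is Y = 12P − 2.
Setting them equal: 2611 = 15P, so P = 174.07.
Substituting into AD, Y = 2086.80.

P = 174.07, Y = 2086.80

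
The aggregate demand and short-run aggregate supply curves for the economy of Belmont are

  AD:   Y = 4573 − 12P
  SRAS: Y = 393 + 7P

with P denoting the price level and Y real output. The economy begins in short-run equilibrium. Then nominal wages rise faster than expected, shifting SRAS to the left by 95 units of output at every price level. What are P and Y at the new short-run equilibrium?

This is a negative supply shock: SRAS shifts left.
New SRAS: Y = 298 + 7P.
Set AD = SRAS: 4573 − 12P = 298 + 7P, so 4275 = 19P and P = 225.
Y = 4573 − 12·225 = 1873.

P = 225, Y = 1873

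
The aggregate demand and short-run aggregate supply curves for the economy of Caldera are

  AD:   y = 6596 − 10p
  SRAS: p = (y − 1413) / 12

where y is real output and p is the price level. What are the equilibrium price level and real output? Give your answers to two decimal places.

p = 235.59, y = 4240.09

Rearrange SRAS to y = 1413 + 12p.
Set AD = SRAS: 6596 − 10p = 1413 + 12p, so 5183 = 22p and p = 235.59.
Substituting into AD, y = 6596 − 10p = 4240.09.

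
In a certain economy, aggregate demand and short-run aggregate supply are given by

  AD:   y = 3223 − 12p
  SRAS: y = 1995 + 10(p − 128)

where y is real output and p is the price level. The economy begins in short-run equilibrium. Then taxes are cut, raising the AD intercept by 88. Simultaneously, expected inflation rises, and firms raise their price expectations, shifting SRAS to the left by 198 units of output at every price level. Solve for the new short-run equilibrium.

After both shocks: AD is y = 3311 − 12p and SRAS is y = 517 + 10p.
Setting them equal: 2794 = 22p, so p = 127.
y = 3311 − 12·127 = 1787.

p = 127, y = 1787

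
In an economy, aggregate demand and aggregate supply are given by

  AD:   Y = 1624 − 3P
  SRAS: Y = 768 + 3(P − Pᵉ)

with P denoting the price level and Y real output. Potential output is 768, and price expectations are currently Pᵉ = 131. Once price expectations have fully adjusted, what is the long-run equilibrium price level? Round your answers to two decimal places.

Short run: with Pᵉ = 131, SRAS is Y = 375 + 3P. Setting AD = SRAS gives 1249 = 6P, so P = 208.17 and Y = 1624 − 3P = 999.50.
Output 999.50 is above potential 768, so over time expected prices rise and SRAS shifts left until Y returns to 768.
Long run: Y = 768 on the AD curve gives 768 = 1624 − 3P, so P = 285.33.

Long-run P = 285.33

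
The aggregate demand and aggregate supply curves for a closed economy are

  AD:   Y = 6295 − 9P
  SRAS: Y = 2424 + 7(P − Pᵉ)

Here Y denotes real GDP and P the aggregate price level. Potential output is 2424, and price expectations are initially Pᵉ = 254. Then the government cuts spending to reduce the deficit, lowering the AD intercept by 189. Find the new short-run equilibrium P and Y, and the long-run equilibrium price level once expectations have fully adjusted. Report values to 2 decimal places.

Short run: P = 341.25, Y = 3034.75. Long run: P = 409.11.

AD shifts left: new AD is Y = 6106 − 9P. With Pᵉ = 254, SRAS is Y = 646 + 7P.
Short run: 6106 − 9P = 646 + 7P gives 5460 = 16P, so P = 341.25 and Y = 6106 − 9P = 3034.75.
Y = 3034.75 is above potential 2424; expectations adjust and SRAS shifts left until Y = 2424.
Long run: on the new AD curve, 2424 = 6106 − 9P gives P = 409.11.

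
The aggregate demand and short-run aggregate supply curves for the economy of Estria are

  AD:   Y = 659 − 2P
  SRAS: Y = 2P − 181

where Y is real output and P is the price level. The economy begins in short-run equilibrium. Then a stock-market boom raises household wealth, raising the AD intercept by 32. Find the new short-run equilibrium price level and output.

P = 218, Y = 255

This is a positive demand shock: AD shifts right.
New AD: Y = 691 − 2P.
Set AD = SRAS: 691 − 2P = 2P − 181, so 872 = 4P and P = 218.
Y = 691 − 2·218 = 255.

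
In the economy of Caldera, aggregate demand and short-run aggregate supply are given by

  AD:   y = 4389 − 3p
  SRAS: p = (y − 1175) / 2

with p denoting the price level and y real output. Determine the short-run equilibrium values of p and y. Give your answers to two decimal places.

p = 642.80, y = 2460.60

Rearrange SRAS to y = 1175 + 2p.
Set AD = SRAS: 4389 − 3p = 1175 + 2p, so 3214 = 5p and p = 642.80.
Substituting into AD, y = 4389 − 3p = 2460.60.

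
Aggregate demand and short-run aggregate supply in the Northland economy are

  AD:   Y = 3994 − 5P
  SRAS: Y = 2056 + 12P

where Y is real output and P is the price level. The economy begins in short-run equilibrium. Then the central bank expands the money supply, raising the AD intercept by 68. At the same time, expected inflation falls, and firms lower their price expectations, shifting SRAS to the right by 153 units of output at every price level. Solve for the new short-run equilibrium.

P = 109, Y = 3517

After both shocks: AD is Y = 4062 − 5P and SRAS is Y = 2209 + 12P.
Setting them equal: 1853 = 17P, so P = 109.
Y = 4062 − 5·109 = 3517.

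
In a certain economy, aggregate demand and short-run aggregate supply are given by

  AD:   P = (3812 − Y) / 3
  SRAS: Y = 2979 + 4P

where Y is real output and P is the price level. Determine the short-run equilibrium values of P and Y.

P = 119, Y = 3455

Rearrange AD to Y = 3812 − 3P.
Set AD = SRAS: 3812 − 3P = 2979 + 4P, so 833 = 7P and P = 119.
Then Y = 3812 − 3·119 = 3455.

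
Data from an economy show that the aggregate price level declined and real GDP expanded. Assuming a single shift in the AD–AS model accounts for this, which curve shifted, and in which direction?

SRAS shifted right

P fell and Y rose. An AD shift moves P and Y in the same direction; an SRAS shift moves them in opposite directions.
Here P and Y moved in opposite directions, so the SRAS curve shifted.
Since Y rose, SRAS shifted right.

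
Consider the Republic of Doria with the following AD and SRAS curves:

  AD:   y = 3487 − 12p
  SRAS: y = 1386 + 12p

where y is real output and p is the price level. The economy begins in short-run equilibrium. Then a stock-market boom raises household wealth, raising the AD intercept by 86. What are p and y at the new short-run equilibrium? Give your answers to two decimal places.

This is a positive demand shock: AD shifts right.
New AD: y = 3573 − 12p.
Set AD = SRAS: 3573 − 12p = 1386 + 12p, so 2187 = 24p and p = 91.13.
Substituting into AD, y = 2479.50.

p = 91.13, y = 2479.50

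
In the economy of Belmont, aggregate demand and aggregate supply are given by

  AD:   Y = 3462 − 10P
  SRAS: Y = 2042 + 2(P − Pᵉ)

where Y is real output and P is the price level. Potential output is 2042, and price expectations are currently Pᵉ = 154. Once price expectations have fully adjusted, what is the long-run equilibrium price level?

Short run: with Pᵉ = 154, SRAS is Y = 1734 + 2P. Setting AD = SRAS gives 1728 = 12P, so P = 144 and Y = 3462 − 10·144 = 2022.
Output 2022 is below potential 2042, so over time expected prices fall and SRAS shifts right until Y returns to 2042.
Long run: Y = 2042 on the AD curve gives 2042 = 3462 − 10P, so P = 142.

Long-run P = 142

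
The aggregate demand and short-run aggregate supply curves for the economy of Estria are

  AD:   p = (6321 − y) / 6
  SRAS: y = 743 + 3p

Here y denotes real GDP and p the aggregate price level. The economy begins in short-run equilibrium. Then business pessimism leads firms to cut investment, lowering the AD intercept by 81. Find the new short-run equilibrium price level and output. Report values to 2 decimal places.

p = 610.78, y = 2575.33

This is a negative demand shock: AD shifts left.
New AD: y = 6240 − 6p.
Set AD = SRAS: 6240 − 6p = 743 + 3p, so 5497 = 9p and p = 610.78.
Substituting into AD, y = 2575.33.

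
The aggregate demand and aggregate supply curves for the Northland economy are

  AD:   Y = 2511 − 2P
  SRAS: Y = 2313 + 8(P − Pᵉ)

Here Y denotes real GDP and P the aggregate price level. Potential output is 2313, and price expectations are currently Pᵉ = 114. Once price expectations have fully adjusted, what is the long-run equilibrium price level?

Long-run P = 99

Short run: with Pᵉ = 114, SRAS is Y = 1401 + 8P. Setting AD = SRAS gives 1110 = 10P, so P = 111 and Y = 2511 − 2·111 = 2289.
Output 2289 is below potential 2313, so over time expected prices fall and SRAS shifts right until Y returns to 2313.
Long run: Y = 2313 on the AD curve gives 2313 = 2511 − 2P, so P = 99.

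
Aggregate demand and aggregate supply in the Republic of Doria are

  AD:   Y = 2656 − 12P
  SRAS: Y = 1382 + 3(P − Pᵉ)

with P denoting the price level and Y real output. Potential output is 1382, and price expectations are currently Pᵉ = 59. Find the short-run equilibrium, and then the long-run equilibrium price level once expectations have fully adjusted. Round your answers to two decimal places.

Short run: with Pᵉ = 59, SRAS is Y = 1205 + 3P. Setting AD = SRAS gives 1451 = 15P, so P = 96.73 and Y = 2656 − 12P = 1495.20.
Output 1495.20 is above potential 1382, so over time expected prices rise and SRAS shifts left until Y returns to 1382.
Long run: Y = 1382 on the AD curve gives 1382 = 2656 − 12P, so P = 106.17.

Short run: P = 96.73, Y = 1495.20. Long run: P = 106.17.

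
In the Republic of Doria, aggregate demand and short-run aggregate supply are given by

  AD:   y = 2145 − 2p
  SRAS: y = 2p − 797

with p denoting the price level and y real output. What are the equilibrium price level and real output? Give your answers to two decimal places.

p = 735.50, y = 674.00

Set AD = SRAS: 2145 − 2p = 2p − 797, so 2942 = 4p and p = 735.50.
Substituting into AD, y = 2145 − 2p = 674.00.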